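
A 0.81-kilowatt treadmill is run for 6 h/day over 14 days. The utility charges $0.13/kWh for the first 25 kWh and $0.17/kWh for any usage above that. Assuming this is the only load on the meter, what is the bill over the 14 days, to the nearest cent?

Runtime = 6 h/day × 14 days = 84 h
Energy = 0.81 kW × 84 h = 68.04 kWh
Tier 1 (0–25 kWh): 25 × $0.13 = $3.25
Above 25 kWh: 43.04 × $0.17 = $7.3168
Bill = $10.57

$10.57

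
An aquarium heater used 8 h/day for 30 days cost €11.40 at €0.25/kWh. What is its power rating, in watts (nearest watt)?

190 W

Energy = €11.40 ÷ €0.25/kWh = 45.6 kWh
Runtime = 8 h/day × 30 days = 240 h
Power = 45.6 kWh ÷ 240 h = 0.19 kW = 190 W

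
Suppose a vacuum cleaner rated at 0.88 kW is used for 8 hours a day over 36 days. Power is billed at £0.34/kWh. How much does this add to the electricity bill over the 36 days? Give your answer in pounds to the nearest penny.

£86.17

Runtime = 8 h/day × 36 days = 288 h
Energy = 0.88 kW × 288 h = 253.44 kWh
Cost = 253.44 kWh × £0.34/kWh = £86.17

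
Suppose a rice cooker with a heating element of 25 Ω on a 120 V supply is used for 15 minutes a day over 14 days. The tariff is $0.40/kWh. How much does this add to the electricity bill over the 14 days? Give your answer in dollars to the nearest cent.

Power = V²/R = 120²/25 = 576 W = 0.576 kW
Runtime = 15 min × 14 = 210 min = 3.5 h
Energy = 0.576 kW × 3.5 h = 2.016 kWh
Cost = 2.016 kWh × $0.40/kWh = $0.81

$0.81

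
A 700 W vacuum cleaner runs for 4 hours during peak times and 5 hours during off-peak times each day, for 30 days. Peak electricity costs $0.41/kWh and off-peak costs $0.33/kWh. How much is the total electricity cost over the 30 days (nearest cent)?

Peak energy = 0.7 kW × 4 h × 30 = 84 kWh
Off-peak energy = 0.7 kW × 5 h × 30 = 105 kWh
Cost = 84 × $0.41 + 105 × $0.33 = $34.44 + $34.65 = $69.09

$69.09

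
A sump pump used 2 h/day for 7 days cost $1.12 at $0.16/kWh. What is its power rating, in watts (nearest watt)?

500 W

Energy = $1.12 ÷ $0.16/kWh = 7 kWh
Runtime = 2 h/day × 7 days = 14 h
Power = 7 kWh ÷ 14 h = 0.5 kW = 500 W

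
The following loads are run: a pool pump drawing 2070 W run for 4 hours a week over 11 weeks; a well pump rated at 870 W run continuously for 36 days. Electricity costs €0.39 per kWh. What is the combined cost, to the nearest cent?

€328.68

pool pump: Runtime = 4 h/week × 11 weeks = 44 h
pool pump: 2.07 kW × 44 h = 91.08 kWh
well pump: Runtime = 24 h × 36 = 864 h
well pump: 0.87 kW × 864 h = 751.68 kWh
Total energy = 842.76 kWh
Cost = 842.76 × €0.39 = €328.68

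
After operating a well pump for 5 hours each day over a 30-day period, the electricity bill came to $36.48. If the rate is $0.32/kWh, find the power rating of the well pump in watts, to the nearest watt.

Energy = $36.48 ÷ $0.32/kWh = 114 kWh
Runtime = 5 h/day × 30 days = 150 h
Power = 114 kWh ÷ 150 h = 0.76 kW = 760 W

760 W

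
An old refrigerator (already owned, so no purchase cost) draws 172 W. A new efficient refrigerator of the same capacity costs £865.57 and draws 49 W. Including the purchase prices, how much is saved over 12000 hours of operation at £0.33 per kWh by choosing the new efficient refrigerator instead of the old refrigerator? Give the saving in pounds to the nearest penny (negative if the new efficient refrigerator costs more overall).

-£378.49

old refrigerator: £0.00 + (172/1000) kW × 12000 h × £0.33 = £0.00 + £681.12 = £681.12
new efficient refrigerator: £865.57 + (49/1000) kW × 12000 h × £0.33 = £865.57 + £194.04 = £1059.61
Saving = £681.12 − £1059.61 = −£378.49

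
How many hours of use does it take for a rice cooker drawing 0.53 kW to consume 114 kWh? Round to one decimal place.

215.1 h

Hours = 114 kWh ÷ 0.53 kW = 215.1 h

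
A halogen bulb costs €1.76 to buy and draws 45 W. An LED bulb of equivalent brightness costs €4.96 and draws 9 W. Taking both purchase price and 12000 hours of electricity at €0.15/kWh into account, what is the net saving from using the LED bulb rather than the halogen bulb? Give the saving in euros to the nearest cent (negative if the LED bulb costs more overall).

€61.60

halogen bulb: €1.76 + (45/1000) kW × 12000 h × €0.15 = €1.76 + €81 = €82.76
LED bulb: €4.96 + (9/1000) kW × 12000 h × €0.15 = €4.96 + €16.2 = €21.16
Saving = €82.76 − €21.16 = €61.6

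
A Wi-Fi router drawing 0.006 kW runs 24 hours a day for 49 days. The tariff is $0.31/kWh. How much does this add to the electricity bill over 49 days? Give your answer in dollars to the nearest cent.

$2.19

Runtime = 24 h × 49 = 1176 h
Energy = 0.006 kW × 1176 h = 7.056 kWh
Cost = 7.056 kWh × $0.31/kWh = $2.19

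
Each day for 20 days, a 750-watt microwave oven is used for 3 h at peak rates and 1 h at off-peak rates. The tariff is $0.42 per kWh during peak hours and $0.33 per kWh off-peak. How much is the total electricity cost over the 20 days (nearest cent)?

Peak energy = 0.75 kW × 3 h × 20 = 45 kWh
Off-peak energy = 0.75 kW × 1 h × 20 = 15 kWh
Cost = 45 × $0.42 + 15 × $0.33 = $18.9 + $4.95 = $23.85

$23.85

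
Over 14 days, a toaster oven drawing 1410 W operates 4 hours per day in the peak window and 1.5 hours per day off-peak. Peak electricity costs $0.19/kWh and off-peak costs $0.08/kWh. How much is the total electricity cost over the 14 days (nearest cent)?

Peak energy = 1.41 kW × 4 h × 14 = 78.96 kWh
Off-peak energy = 1.41 kW × 1.5 h × 14 = 29.61 kWh
Cost = 78.96 × $0.19 + 29.61 × $0.08 = $15.0024 + $2.3688 = $17.37

$17.37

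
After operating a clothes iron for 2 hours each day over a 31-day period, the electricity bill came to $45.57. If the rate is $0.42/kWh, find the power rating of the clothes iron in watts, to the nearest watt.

1750 W

Energy = $45.57 ÷ $0.42/kWh = 108.5 kWh
Runtime = 2 h/day × 31 days = 62 h
Power = 108.5 kWh ÷ 62 h = 1.75 kW = 1750 W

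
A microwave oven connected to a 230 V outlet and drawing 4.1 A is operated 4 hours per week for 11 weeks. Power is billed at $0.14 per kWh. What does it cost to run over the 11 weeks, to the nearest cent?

$5.81

Power = 4.1 A × 230 V = 943 W = 0.943 kW
Runtime = 4 h/week × 11 weeks = 44 h
Energy = 0.943 kW × 44 h = 41.492 kWh
Cost = 41.492 kWh × $0.14/kWh = $5.81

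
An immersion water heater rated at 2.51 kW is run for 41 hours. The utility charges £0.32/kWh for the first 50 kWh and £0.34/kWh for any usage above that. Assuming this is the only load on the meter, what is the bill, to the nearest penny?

£33.99

Energy = 2.51 kW × 41 h = 102.91 kWh
Tier 1 (0–50 kWh): 50 × £0.32 = £16
Above 50 kWh: 52.91 × £0.34 = £17.9894
Bill = £33.99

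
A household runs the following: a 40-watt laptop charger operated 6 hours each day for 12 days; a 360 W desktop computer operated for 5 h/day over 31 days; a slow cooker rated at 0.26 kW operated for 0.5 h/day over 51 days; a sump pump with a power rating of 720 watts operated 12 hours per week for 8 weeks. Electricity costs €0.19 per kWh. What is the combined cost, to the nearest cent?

laptop charger: Runtime = 6 h/day × 12 days = 72 h
laptop charger: 0.04 kW × 72 h = 2.88 kWh
desktop computer: Runtime = 5 h/day × 31 days = 155 h
desktop computer: 0.36 kW × 155 h = 55.8 kWh
slow cooker: Runtime = 0.5 h/day × 51 days = 25.5 h
slow cooker: 0.26 kW × 25.5 h = 6.63 kWh
sump pump: Runtime = 12 h/week × 8 weeks = 96 h
sump pump: 0.72 kW × 96 h = 69.12 kWh
Total energy = 134.43 kWh
Cost = 134.43 × €0.19 = €25.54

€25.54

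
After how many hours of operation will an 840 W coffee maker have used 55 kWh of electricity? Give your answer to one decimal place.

Hours = 55 kWh ÷ 0.84 kW = 65.5 h

65.5 h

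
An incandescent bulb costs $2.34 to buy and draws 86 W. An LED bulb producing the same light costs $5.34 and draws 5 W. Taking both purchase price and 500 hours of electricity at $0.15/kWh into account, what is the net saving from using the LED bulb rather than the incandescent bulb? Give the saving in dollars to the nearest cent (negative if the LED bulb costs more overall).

incandescent bulb: $2.34 + (86/1000) kW × 500 h × $0.15 = $2.34 + $6.45 = $8.79
LED bulb: $5.34 + (5/1000) kW × 500 h × $0.15 = $5.34 + $0.375 = $5.715
Saving = $8.79 − $5.715 = $3.075 → $3.08

$3.08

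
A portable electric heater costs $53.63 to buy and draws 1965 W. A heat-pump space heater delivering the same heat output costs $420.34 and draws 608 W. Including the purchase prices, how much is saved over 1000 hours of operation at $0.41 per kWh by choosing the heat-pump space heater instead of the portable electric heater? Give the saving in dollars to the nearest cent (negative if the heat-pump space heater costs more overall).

$189.66

portable electric heater: $53.63 + (1965/1000) kW × 1000 h × $0.41 = $53.63 + $805.65 = $859.28
heat-pump space heater: $420.34 + (608/1000) kW × 1000 h × $0.41 = $420.34 + $249.28 = $669.62
Saving = $859.28 − $669.62 = $189.66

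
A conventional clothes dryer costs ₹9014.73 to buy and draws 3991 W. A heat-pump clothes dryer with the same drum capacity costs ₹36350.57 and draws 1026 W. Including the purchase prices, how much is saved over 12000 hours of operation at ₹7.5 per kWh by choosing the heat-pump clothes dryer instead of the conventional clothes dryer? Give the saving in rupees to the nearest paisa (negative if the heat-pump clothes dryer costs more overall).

conventional clothes dryer: ₹9014.73 + (3991/1000) kW × 12000 h × ₹7.5 = ₹9014.73 + ₹359190 = ₹368204.73
heat-pump clothes dryer: ₹36350.57 + (1026/1000) kW × 12000 h × ₹7.5 = ₹36350.57 + ₹92340 = ₹128690.57
Saving = ₹368204.73 − ₹128690.57 = ₹239514.16

₹239514.16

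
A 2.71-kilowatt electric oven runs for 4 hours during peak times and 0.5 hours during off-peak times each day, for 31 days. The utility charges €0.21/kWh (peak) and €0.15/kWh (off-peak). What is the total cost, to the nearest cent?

€76.87

Peak energy = 2.71 kW × 4 h × 31 = 336.04 kWh
Off-peak energy = 2.71 kW × 0.5 h × 31 = 42.005 kWh
Cost = 336.04 × €0.21 + 42.005 × €0.15 = €70.5684 + €6.30075 = €76.87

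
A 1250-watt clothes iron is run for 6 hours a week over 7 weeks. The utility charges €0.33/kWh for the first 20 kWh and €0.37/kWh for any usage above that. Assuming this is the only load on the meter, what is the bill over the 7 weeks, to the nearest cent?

Runtime = 6 h/week × 7 weeks = 42 h
Energy = 1.25 kW × 42 h = 52.5 kWh
Tier 1 (0–20 kWh): 20 × €0.33 = €6.6
Above 20 kWh: 32.5 × €0.37 = €12.025
Bill = €18.63

€18.63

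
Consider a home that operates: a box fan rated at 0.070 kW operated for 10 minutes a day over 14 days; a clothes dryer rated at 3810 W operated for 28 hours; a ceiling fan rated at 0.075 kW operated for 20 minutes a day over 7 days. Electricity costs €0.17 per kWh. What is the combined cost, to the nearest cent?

box fan: Runtime = 10 min × 14 = 140 min = 2.333333… h
box fan: 0.07 kW × 2.333333… h = 0.163333… kWh
clothes dryer: 3.81 kW × 28 h = 106.68 kWh
ceiling fan: Runtime = 20 min × 7 = 140 min = 2.333333… h
ceiling fan: 0.075 kW × 2.333333… h = 0.175 kWh
Total energy = 107.018333… kWh
Cost = 107.018333… × €0.17 = €18.19

€18.19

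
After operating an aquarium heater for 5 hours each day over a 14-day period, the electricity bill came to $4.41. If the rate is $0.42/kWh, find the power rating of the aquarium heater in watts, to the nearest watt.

150 W

Energy = $4.41 ÷ $0.42/kWh = 10.5 kWh
Runtime = 5 h/day × 14 days = 70 h
Power = 10.5 kWh ÷ 70 h = 0.15 kW = 150 W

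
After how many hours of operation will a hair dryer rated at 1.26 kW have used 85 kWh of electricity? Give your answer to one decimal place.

Hours = 85 kWh ÷ 1.26 kW = 67.5 h

67.5 h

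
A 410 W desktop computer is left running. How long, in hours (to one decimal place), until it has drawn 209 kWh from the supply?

Hours = 209 kWh ÷ 0.41 kW = 509.8 h

509.8 h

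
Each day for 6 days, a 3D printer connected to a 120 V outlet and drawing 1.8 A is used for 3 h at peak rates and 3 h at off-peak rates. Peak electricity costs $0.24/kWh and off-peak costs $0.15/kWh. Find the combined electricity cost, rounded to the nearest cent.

Power = 1.8 A × 120 V = 216 W = 0.216 kW
Peak energy = 0.216 kW × 3 h × 6 = 3.888 kWh
Off-peak energy = 0.216 kW × 3 h × 6 = 3.888 kWh
Cost = 3.888 × $0.24 + 3.888 × $0.15 = $0.93312 + $0.5832 = $1.52

$1.52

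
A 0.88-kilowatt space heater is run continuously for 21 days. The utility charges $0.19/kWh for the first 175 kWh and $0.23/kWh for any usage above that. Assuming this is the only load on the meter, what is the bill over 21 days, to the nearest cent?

$95.01

Runtime = 24 h × 21 = 504 h
Energy = 0.88 kW × 504 h = 443.52 kWh
Tier 1 (0–175 kWh): 175 × $0.19 = $33.25
Above 175 kWh: 268.52 × $0.23 = $61.7596
Bill = $95.01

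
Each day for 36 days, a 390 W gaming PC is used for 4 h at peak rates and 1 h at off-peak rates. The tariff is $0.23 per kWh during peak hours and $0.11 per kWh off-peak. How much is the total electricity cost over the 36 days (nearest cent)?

Peak energy = 0.39 kW × 4 h × 36 = 56.16 kWh
Off-peak energy = 0.39 kW × 1 h × 36 = 14.04 kWh
Cost = 56.16 × $0.23 + 14.04 × $0.11 = $12.9168 + $1.5444 = $14.46

$14.46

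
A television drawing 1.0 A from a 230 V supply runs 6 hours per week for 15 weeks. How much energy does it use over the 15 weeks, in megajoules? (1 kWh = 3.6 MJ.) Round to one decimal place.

Power = 1.0 A × 230 V = 230 W = 0.23 kW
Runtime = 6 h/week × 15 weeks = 90 h
Energy = 0.23 kW × 90 h = 20.7 kWh
= 20.7 × 3.6 MJ = 74.5 MJ

74.5 MJ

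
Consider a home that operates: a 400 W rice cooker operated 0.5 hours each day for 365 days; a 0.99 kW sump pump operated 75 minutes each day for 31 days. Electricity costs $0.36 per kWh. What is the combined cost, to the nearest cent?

rice cooker: Runtime = 0.5 h/day × 365 days = 182.5 h
rice cooker: 0.4 kW × 182.5 h = 73 kWh
sump pump: Runtime = 75 min × 31 = 2325 min = 38.75 h
sump pump: 0.99 kW × 38.75 h = 38.3625 kWh
Total energy = 111.3625 kWh
Cost = 111.3625 × $0.36 = $40.09

$40.09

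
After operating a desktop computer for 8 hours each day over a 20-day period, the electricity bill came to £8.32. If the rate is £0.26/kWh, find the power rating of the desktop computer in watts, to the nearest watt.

Energy = £8.32 ÷ £0.26/kWh = 32 kWh
Runtime = 8 h/day × 20 days = 160 h
Power = 32 kWh ÷ 160 h = 0.2 kW = 200 W

200 W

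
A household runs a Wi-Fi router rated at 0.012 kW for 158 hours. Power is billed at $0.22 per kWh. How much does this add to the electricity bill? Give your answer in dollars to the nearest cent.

$0.42

Energy = 0.012 kW × 158 h = 1.896 kWh
Cost = 1.896 kWh × $0.22/kWh = $0.42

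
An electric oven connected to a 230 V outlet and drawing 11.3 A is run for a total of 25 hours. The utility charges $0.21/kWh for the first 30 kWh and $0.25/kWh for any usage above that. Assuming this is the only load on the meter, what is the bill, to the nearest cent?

$15.04

Power = 11.3 A × 230 V = 2599 W = 2.599 kW
Energy = 2.599 kW × 25 h = 64.975 kWh
Tier 1 (0–30 kWh): 30 × $0.21 = $6.3
Above 30 kWh: 34.975 × $0.25 = $8.74375
Bill = $15.04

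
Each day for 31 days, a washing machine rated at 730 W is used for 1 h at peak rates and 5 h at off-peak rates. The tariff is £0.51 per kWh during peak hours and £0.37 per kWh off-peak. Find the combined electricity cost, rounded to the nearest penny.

Peak energy = 0.73 kW × 1 h × 31 = 22.63 kWh
Off-peak energy = 0.73 kW × 5 h × 31 = 113.15 kWh
Cost = 22.63 × £0.51 + 113.15 × £0.37 = £11.5413 + £41.8655 = £53.41

£53.41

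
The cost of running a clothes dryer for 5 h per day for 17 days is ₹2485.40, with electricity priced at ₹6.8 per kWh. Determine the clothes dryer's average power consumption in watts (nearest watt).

4300 W

Energy = ₹2485.40 ÷ ₹6.8/kWh = 365.5 kWh
Runtime = 5 h/day × 17 days = 85 h
Power = 365.5 kWh ÷ 85 h = 4.3 kW = 4300 W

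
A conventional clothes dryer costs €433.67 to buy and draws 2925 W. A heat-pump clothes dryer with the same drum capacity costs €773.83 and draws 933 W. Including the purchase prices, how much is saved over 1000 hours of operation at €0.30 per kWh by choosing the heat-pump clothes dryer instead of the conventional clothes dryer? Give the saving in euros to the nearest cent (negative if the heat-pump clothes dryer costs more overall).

conventional clothes dryer: €433.67 + (2925/1000) kW × 1000 h × €0.30 = €433.67 + €877.5 = €1311.17
heat-pump clothes dryer: €773.83 + (933/1000) kW × 1000 h × €0.30 = €773.83 + €279.9 = €1053.73
Saving = €1311.17 − €1053.73 = €257.44

€257.44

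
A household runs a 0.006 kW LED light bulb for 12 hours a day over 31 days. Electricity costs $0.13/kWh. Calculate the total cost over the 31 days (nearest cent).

Runtime = 12 h/day × 31 days = 372 h
Energy = 0.006 kW × 372 h = 2.232 kWh
Cost = 2.232 kWh × $0.13/kWh = $0.29

$0.29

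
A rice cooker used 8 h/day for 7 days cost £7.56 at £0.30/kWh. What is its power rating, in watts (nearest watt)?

450 W

Energy = £7.56 ÷ £0.30/kWh = 25.2 kWh
Runtime = 8 h/day × 7 days = 56 h
Power = 25.2 kWh ÷ 56 h = 0.45 kW = 450 W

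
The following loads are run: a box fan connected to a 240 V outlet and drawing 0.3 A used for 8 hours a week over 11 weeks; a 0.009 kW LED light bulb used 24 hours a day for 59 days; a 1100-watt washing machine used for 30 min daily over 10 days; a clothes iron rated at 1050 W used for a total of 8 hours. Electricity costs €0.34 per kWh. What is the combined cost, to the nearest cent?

€11.21

box fan: Power = 0.3 A × 240 V = 72 W = 0.072 kW
box fan: Runtime = 8 h/week × 11 weeks = 88 h
box fan: 0.072 kW × 88 h = 6.336 kWh
LED light bulb: Runtime = 24 h × 59 = 1416 h
LED light bulb: 0.009 kW × 1416 h = 12.744 kWh
washing machine: Runtime = 30 min × 10 = 300 min = 5 h
washing machine: 1.1 kW × 5 h = 5.5 kWh
clothes iron: 1.05 kW × 8 h = 8.4 kWh
Total energy = 32.98 kWh
Cost = 32.98 × €0.34 = €11.21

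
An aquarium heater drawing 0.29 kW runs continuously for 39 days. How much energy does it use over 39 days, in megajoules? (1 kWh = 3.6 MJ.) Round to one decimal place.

977.2 MJ

Runtime = 24 h × 39 = 936 h
Energy = 0.29 kW × 936 h = 271.44 kWh
= 271.44 × 3.6 MJ = 977.2 MJ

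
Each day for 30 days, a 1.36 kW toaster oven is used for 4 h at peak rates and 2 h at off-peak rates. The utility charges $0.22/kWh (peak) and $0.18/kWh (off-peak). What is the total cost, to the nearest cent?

$50.59

Peak energy = 1.36 kW × 4 h × 30 = 163.2 kWh
Off-peak energy = 1.36 kW × 2 h × 30 = 81.6 kWh
Cost = 163.2 × $0.22 + 81.6 × $0.18 = $35.904 + $14.688 = $50.59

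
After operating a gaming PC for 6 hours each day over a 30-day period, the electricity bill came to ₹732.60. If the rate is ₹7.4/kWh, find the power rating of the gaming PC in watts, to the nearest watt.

Energy = ₹732.60 ÷ ₹7.4/kWh = 99 kWh
Runtime = 6 h/day × 30 days = 180 h
Power = 99 kWh ÷ 180 h = 0.55 kW = 550 W

550 W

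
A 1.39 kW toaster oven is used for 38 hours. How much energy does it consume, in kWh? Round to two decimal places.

Energy = 1.39 kW × 38 h = 52.82 kWh

52.82 kWh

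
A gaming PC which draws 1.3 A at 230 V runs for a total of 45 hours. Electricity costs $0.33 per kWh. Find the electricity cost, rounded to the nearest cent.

$4.44

Power = 1.3 A × 230 V = 299 W = 0.299 kW
Energy = 0.299 kW × 45 h = 13.455 kWh
Cost = 13.455 kWh × $0.33/kWh = $4.44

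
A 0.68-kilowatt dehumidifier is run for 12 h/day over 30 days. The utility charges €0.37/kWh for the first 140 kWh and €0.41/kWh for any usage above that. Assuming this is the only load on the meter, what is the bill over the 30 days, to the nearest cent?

€94.77

Runtime = 12 h/day × 30 days = 360 h
Energy = 0.68 kW × 360 h = 244.8 kWh
Tier 1 (0–140 kWh): 140 × €0.37 = €51.8
Above 140 kWh: 104.8 × €0.41 = €42.968
Bill = €94.77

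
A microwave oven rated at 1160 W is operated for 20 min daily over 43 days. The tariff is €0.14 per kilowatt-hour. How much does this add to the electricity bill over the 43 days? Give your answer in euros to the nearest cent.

Runtime = 20 min × 43 = 860 min = 14.333333… h
Energy = 1.16 kW × 14.333333… h = 16.626666… kWh
Cost = 16.626666… kWh × €0.14/kWh = €2.33

€2.33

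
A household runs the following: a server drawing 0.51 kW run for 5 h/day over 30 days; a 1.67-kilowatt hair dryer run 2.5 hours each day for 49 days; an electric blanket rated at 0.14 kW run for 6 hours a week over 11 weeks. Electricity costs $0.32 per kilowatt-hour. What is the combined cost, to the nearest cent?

server: Runtime = 5 h/day × 30 days = 150 h
server: 0.51 kW × 150 h = 76.5 kWh
hair dryer: Runtime = 2.5 h/day × 49 days = 122.5 h
hair dryer: 1.67 kW × 122.5 h = 204.575 kWh
electric blanket: Runtime = 6 h/week × 11 weeks = 66 h
electric blanket: 0.14 kW × 66 h = 9.24 kWh
Total energy = 290.315 kWh
Cost = 290.315 × $0.32 = $92.90

$92.90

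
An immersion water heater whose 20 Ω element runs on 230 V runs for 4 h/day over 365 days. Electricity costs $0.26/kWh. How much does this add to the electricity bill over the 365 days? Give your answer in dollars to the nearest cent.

Power = V²/R = 230²/20 = 2645 W = 2.645 kW
Runtime = 4 h/day × 365 days = 1460 h
Energy = 2.645 kW × 1460 h = 3861.7 kWh
Cost = 3861.7 kWh × $0.26/kWh = $1004.04

$1004.04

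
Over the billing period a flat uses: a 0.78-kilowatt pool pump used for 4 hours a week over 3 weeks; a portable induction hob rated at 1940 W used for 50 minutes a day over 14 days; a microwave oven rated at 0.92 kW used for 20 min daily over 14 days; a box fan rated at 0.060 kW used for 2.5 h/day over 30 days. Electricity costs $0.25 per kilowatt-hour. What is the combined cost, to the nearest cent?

$10.20

pool pump: Runtime = 4 h/week × 3 weeks = 12 h
pool pump: 0.78 kW × 12 h = 9.36 kWh
portable induction hob: Runtime = 50 min × 14 = 700 min = 11.666666… h
portable induction hob: 1.94 kW × 11.666666… h = 22.633333… kWh
microwave oven: Runtime = 20 min × 14 = 280 min = 4.666666… h
microwave oven: 0.92 kW × 4.666666… h = 4.293333… kWh
box fan: Runtime = 2.5 h/day × 30 days = 75 h
box fan: 0.06 kW × 75 h = 4.5 kWh
Total energy = 40.786666… kWh
Cost = 40.786666… × $0.25 = $10.20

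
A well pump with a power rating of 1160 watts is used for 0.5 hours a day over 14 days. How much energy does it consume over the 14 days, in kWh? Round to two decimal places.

8.12 kWh

Runtime = 0.5 h/day × 14 days = 7 h
Energy = 1.16 kW × 7 h = 8.12 kWh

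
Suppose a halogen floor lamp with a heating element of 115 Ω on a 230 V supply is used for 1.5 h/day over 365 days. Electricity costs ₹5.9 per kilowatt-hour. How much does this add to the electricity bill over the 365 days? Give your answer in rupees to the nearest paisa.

₹1485.92

Power = V²/R = 230²/115 = 460 W = 0.46 kW
Runtime = 1.5 h/day × 365 days = 547.5 h
Energy = 0.46 kW × 547.5 h = 251.85 kWh
Cost = 251.85 kWh × ₹5.9/kWh = ₹1485.92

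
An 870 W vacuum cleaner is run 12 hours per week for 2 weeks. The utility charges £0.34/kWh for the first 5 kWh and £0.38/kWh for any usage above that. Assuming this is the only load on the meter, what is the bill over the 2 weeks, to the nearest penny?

£7.73

Runtime = 12 h/week × 2 weeks = 24 h
Energy = 0.87 kW × 24 h = 20.88 kWh
Tier 1 (0–5 kWh): 5 × £0.34 = £1.7
Above 5 kWh: 15.88 × £0.38 = £6.0344
Bill = £7.73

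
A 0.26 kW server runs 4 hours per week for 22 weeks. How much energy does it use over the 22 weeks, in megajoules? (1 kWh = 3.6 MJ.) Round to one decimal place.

82.4 MJ

Runtime = 4 h/week × 22 weeks = 88 h
Energy = 0.26 kW × 88 h = 22.88 kWh
= 22.88 × 3.6 MJ = 82.4 MJ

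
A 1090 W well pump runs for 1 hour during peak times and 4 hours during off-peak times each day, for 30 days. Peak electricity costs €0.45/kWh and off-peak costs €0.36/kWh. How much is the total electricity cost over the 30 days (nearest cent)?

€61.80

Peak energy = 1.09 kW × 1 h × 30 = 32.7 kWh
Off-peak energy = 1.09 kW × 4 h × 30 = 130.8 kWh
Cost = 32.7 × €0.45 + 130.8 × €0.36 = €14.715 + €47.088 = €61.80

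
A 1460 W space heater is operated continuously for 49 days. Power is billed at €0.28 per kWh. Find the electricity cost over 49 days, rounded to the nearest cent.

€480.75

Runtime = 24 h × 49 = 1176 h
Energy = 1.46 kW × 1176 h = 1716.96 kWh
Cost = 1716.96 kWh × €0.28/kWh = €480.75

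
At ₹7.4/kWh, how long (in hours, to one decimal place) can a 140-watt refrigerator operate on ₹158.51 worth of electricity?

Energy available = ₹158.51 ÷ ₹7.4/kWh = 21.4203 kWh
Hours = 21.4203 kWh ÷ 0.14 kW = 153.0 h

153.0 h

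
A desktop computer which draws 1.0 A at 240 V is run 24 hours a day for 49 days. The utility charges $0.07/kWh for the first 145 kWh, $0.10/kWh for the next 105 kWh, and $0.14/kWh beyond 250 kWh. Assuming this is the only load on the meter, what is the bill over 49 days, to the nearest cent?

Power = 1.0 A × 240 V = 240 W = 0.24 kW
Runtime = 24 h × 49 = 1176 h
Energy = 0.24 kW × 1176 h = 282.24 kWh
Tier 1 (0–145 kWh): 145 × $0.07 = $10.15
Tier 2 (145–250 kWh): 105 × $0.10 = $10.5
Above 250 kWh: 32.24 × $0.14 = $4.5136
Bill = $25.16

$25.16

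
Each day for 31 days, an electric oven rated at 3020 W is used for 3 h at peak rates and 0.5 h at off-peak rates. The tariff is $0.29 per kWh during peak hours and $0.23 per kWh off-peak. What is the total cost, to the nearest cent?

$92.22

Peak energy = 3.02 kW × 3 h × 31 = 280.86 kWh
Off-peak energy = 3.02 kW × 0.5 h × 31 = 46.81 kWh
Cost = 280.86 × $0.29 + 46.81 × $0.23 = $81.4494 + $10.7663 = $92.22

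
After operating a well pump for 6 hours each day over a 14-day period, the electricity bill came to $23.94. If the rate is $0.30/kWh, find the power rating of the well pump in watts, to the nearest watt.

Energy = $23.94 ÷ $0.30/kWh = 79.8 kWh
Runtime = 6 h/day × 14 days = 84 h
Power = 79.8 kWh ÷ 84 h = 0.95 kW = 950 W

950 W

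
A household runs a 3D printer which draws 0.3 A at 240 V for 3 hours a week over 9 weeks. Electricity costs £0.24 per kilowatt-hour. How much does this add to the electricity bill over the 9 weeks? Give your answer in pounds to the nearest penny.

£0.47

Power = 0.3 A × 240 V = 72 W = 0.072 kW
Runtime = 3 h/week × 9 weeks = 27 h
Energy = 0.072 kW × 27 h = 1.944 kWh
Cost = 1.944 kWh × £0.24/kWh = £0.47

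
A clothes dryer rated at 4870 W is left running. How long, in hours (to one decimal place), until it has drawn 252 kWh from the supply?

Hours = 252 kWh ÷ 4.87 kW = 51.7 h

51.7 h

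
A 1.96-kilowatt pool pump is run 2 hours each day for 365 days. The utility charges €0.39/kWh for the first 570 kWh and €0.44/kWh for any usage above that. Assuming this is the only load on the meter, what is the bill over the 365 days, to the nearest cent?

€601.05

Runtime = 2 h/day × 365 days = 730 h
Energy = 1.96 kW × 730 h = 1430.8 kWh
Tier 1 (0–570 kWh): 570 × €0.39 = €222.3
Above 570 kWh: 860.8 × €0.44 = €378.752
Bill = €601.05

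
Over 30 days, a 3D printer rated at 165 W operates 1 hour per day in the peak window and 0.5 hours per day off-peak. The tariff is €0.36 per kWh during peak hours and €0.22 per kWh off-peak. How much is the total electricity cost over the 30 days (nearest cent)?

€2.33

Peak energy = 0.165 kW × 1 h × 30 = 4.95 kWh
Off-peak energy = 0.165 kW × 0.5 h × 30 = 2.475 kWh
Cost = 4.95 × €0.36 + 2.475 × €0.22 = €1.782 + €0.5445 = €2.33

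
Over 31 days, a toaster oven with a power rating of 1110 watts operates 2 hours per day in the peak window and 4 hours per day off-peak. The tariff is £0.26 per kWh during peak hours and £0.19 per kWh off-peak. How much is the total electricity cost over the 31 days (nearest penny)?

Peak energy = 1.11 kW × 2 h × 31 = 68.82 kWh
Off-peak energy = 1.11 kW × 4 h × 31 = 137.64 kWh
Cost = 68.82 × £0.26 + 137.64 × £0.19 = £17.8932 + £26.1516 = £44.04

£44.04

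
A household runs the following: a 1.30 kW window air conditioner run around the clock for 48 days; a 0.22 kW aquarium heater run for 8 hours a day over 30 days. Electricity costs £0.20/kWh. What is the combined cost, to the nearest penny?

window air conditioner: Runtime = 24 h × 48 = 1152 h
window air conditioner: 1.3 kW × 1152 h = 1497.6 kWh
aquarium heater: Runtime = 8 h/day × 30 days = 240 h
aquarium heater: 0.22 kW × 240 h = 52.8 kWh
Total energy = 1550.4 kWh
Cost = 1550.4 × £0.20 = £310.08

£310.08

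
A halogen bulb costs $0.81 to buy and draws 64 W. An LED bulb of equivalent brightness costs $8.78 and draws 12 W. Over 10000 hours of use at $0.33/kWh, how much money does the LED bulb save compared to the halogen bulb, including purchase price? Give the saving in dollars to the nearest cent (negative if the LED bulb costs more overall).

halogen bulb: $0.81 + (64/1000) kW × 10000 h × $0.33 = $0.81 + $211.2 = $212.01
LED bulb: $8.78 + (12/1000) kW × 10000 h × $0.33 = $8.78 + $39.6 = $48.38
Saving = $212.01 − $48.38 = $163.63

$163.63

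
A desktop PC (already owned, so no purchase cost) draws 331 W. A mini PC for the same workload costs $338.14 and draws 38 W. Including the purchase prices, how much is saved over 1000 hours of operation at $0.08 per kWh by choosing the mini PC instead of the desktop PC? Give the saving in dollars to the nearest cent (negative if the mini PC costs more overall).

desktop PC: $0.00 + (331/1000) kW × 1000 h × $0.08 = $0.00 + $26.48 = $26.48
mini PC: $338.14 + (38/1000) kW × 1000 h × $0.08 = $338.14 + $3.04 = $341.18
Saving = $26.48 − $341.18 = −$314.7

-$314.70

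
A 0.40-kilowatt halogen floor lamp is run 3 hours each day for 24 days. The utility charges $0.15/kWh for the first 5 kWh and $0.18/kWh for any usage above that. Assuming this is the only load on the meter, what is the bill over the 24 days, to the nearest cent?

Runtime = 3 h/day × 24 days = 72 h
Energy = 0.4 kW × 72 h = 28.8 kWh
Tier 1 (0–5 kWh): 5 × $0.15 = $0.75
Above 5 kWh: 23.8 × $0.18 = $4.284
Bill = $5.03

$5.03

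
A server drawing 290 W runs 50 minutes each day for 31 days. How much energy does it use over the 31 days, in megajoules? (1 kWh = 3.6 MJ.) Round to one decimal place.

Runtime = 50 min × 31 = 1550 min = 25.833333… h
Energy = 0.29 kW × 25.833333… h = 7.491666… kWh
= 7.491666… × 3.6 MJ = 27.0 MJ

27.0 MJ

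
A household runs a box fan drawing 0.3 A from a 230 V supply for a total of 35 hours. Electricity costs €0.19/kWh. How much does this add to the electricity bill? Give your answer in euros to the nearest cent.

Power = 0.3 A × 230 V = 69 W = 0.069 kW
Energy = 0.069 kW × 35 h = 2.415 kWh
Cost = 2.415 kWh × €0.19/kWh = €0.46

€0.46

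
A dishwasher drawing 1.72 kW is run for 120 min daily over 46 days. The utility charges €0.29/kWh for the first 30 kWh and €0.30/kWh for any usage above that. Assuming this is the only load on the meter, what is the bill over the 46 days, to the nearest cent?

Runtime = 120 min × 46 = 5520 min = 92 h
Energy = 1.72 kW × 92 h = 158.24 kWh
Tier 1 (0–30 kWh): 30 × €0.29 = €8.7
Above 30 kWh: 128.24 × €0.30 = €38.472
Bill = €47.17

€47.17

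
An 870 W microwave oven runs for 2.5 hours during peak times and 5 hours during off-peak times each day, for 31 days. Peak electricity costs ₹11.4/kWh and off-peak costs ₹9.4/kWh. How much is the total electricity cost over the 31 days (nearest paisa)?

₹2036.24

Peak energy = 0.87 kW × 2.5 h × 31 = 67.425 kWh
Off-peak energy = 0.87 kW × 5 h × 31 = 134.85 kWh
Cost = 67.425 × ₹11.4 + 134.85 × ₹9.4 = ₹768.645 + ₹1267.59 = ₹2036.24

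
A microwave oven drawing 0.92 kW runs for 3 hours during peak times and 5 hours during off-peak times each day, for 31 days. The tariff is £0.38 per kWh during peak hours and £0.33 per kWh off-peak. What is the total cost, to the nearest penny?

£79.57

Peak energy = 0.92 kW × 3 h × 31 = 85.56 kWh
Off-peak energy = 0.92 kW × 5 h × 31 = 142.6 kWh
Cost = 85.56 × £0.38 + 142.6 × £0.33 = £32.5128 + £47.058 = £79.57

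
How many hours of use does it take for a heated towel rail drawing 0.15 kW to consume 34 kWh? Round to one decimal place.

226.7 h

Hours = 34 kWh ÷ 0.15 kW = 226.7 h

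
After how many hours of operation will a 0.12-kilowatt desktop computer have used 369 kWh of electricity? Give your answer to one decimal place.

Hours = 369 kWh ÷ 0.12 kW = 3075.0 h

3075.0 h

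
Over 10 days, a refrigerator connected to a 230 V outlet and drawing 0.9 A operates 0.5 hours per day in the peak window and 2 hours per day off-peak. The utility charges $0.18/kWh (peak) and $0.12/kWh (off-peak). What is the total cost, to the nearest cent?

$0.68

Power = 0.9 A × 230 V = 207 W = 0.207 kW
Peak energy = 0.207 kW × 0.5 h × 10 = 1.035 kWh
Off-peak energy = 0.207 kW × 2 h × 10 = 4.14 kWh
Cost = 1.035 × $0.18 + 4.14 × $0.12 = $0.1863 + $0.4968 = $0.68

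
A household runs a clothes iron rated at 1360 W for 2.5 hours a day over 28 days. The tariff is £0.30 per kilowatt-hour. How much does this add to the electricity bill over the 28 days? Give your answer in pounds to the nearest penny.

Runtime = 2.5 h/day × 28 days = 70 h
Energy = 1.36 kW × 70 h = 95.2 kWh
Cost = 95.2 kWh × £0.30/kWh = £28.56

£28.56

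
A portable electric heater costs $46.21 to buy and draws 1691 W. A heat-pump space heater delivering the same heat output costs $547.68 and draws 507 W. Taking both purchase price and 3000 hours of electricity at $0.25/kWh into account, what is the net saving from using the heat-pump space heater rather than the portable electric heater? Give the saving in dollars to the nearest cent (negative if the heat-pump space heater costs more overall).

$386.53

portable electric heater: $46.21 + (1691/1000) kW × 3000 h × $0.25 = $46.21 + $1268.25 = $1314.46
heat-pump space heater: $547.68 + (507/1000) kW × 3000 h × $0.25 = $547.68 + $380.25 = $927.93
Saving = $1314.46 − $927.93 = $386.53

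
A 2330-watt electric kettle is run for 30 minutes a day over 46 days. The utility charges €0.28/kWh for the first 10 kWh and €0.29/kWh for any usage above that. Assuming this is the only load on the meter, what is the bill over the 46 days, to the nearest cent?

€15.44

Runtime = 30 min × 46 = 1380 min = 23 h
Energy = 2.33 kW × 23 h = 53.59 kWh
Tier 1 (0–10 kWh): 10 × €0.28 = €2.8
Above 10 kWh: 43.59 × €0.29 = €12.6411
Bill = €15.44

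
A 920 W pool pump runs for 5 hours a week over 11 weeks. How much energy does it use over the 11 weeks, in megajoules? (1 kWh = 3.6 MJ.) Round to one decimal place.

182.2 MJ

Runtime = 5 h/week × 11 weeks = 55 h
Energy = 0.92 kW × 55 h = 50.6 kWh
= 50.6 × 3.6 MJ = 182.2 MJ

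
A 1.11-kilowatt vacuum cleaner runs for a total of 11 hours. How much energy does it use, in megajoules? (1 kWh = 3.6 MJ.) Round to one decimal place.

44.0 MJ

Energy = 1.11 kW × 11 h = 12.21 kWh
= 12.21 × 3.6 MJ = 44.0 MJ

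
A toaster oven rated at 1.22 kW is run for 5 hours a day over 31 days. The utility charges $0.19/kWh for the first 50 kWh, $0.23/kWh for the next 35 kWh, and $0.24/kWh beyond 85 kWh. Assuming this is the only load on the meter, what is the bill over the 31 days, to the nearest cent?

$42.53

Runtime = 5 h/day × 31 days = 155 h
Energy = 1.22 kW × 155 h = 189.1 kWh
Tier 1 (0–50 kWh): 50 × $0.19 = $9.5
Tier 2 (50–85 kWh): 35 × $0.23 = $8.05
Above 85 kWh: 104.1 × $0.24 = $24.984
Bill = $42.53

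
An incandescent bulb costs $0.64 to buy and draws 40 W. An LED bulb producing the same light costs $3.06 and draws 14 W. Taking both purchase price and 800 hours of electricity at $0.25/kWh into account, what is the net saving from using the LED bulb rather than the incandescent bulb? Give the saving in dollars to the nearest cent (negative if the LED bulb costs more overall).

$2.78

incandescent bulb: $0.64 + (40/1000) kW × 800 h × $0.25 = $0.64 + $8 = $8.64
LED bulb: $3.06 + (14/1000) kW × 800 h × $0.25 = $3.06 + $2.8 = $5.86
Saving = $8.64 − $5.86 = $2.78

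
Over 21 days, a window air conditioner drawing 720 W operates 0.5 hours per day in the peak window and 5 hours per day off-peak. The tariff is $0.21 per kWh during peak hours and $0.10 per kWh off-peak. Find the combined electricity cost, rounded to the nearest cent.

Peak energy = 0.72 kW × 0.5 h × 21 = 7.56 kWh
Off-peak energy = 0.72 kW × 5 h × 21 = 75.6 kWh
Cost = 7.56 × $0.21 + 75.6 × $0.10 = $1.5876 + $7.56 = $9.15

$9.15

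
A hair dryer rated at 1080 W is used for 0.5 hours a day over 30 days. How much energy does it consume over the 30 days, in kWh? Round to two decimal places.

Runtime = 0.5 h/day × 30 days = 15 h
Energy = 1.08 kW × 15 h = 16.2 kWh

16.20 kWh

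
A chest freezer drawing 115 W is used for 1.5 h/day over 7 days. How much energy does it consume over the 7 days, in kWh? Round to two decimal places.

1.21 kWh

Runtime = 1.5 h/day × 7 days = 10.5 h
Energy = 0.115 kW × 10.5 h = 1.2075 kWh ≈ 1.21 kWh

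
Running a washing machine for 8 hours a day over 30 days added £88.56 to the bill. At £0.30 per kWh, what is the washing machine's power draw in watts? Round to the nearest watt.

Energy = £88.56 ÷ £0.30/kWh = 295.2 kWh
Runtime = 8 h/day × 30 days = 240 h
Power = 295.2 kWh ÷ 240 h = 1.23 kW = 1230 W

1230 W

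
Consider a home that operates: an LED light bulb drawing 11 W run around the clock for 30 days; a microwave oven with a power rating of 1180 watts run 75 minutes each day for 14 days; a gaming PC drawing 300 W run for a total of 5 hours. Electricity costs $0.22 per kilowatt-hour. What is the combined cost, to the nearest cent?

LED light bulb: Runtime = 24 h × 30 = 720 h
LED light bulb: 0.011 kW × 720 h = 7.92 kWh
microwave oven: Runtime = 75 min × 14 = 1050 min = 17.5 h
microwave oven: 1.18 kW × 17.5 h = 20.65 kWh
gaming PC: 0.3 kW × 5 h = 1.5 kWh
Total energy = 30.07 kWh
Cost = 30.07 × $0.22 = $6.62

$6.62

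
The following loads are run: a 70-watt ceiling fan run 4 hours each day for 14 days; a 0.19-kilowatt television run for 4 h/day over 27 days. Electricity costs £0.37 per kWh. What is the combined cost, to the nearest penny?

ceiling fan: Runtime = 4 h/day × 14 days = 56 h
ceiling fan: 0.07 kW × 56 h = 3.92 kWh
television: Runtime = 4 h/day × 27 days = 108 h
television: 0.19 kW × 108 h = 20.52 kWh
Total energy = 24.44 kWh
Cost = 24.44 × £0.37 = £9.04

£9.04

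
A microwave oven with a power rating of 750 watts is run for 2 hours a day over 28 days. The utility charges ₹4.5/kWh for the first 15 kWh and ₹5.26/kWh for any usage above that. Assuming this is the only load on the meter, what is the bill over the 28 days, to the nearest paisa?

₹209.52

Runtime = 2 h/day × 28 days = 56 h
Energy = 0.75 kW × 56 h = 42 kWh
Tier 1 (0–15 kWh): 15 × ₹4.5 = ₹67.5
Above 15 kWh: 27 × ₹5.26 = ₹142.02
Bill = ₹209.52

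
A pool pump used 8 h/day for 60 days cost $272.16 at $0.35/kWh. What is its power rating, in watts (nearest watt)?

Energy = $272.16 ÷ $0.35/kWh = 777.6 kWh
Runtime = 8 h/day × 60 days = 480 h
Power = 777.6 kWh ÷ 480 h = 1.62 kW = 1620 W

1620 W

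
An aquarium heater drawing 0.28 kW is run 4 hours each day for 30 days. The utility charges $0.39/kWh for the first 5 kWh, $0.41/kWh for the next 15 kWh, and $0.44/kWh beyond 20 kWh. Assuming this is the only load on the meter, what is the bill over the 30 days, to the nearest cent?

$14.08

Runtime = 4 h/day × 30 days = 120 h
Energy = 0.28 kW × 120 h = 33.6 kWh
Tier 1 (0–5 kWh): 5 × $0.39 = $1.95
Tier 2 (5–20 kWh): 15 × $0.41 = $6.15
Above 20 kWh: 13.6 × $0.44 = $5.984
Bill = $14.08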